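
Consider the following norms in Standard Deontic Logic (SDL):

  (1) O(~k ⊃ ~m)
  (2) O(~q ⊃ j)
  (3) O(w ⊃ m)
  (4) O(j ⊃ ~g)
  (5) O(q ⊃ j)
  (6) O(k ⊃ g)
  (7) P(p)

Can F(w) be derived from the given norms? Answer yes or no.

By case analysis on ~q: premise 2 gives O(~q ⊃ j) and premise 5 gives O(q ⊃ j), so O(j) either way.
With premise 4, O(j ⊃ ~g), the K-axiom yields O(~g).
Premise 6, O(k ⊃ g), contraposes to O(~g ⊃ ~k); with O(~g) we get O(~k).
With premise 1, O(~k ⊃ ~m), the K-axiom yields O(~m).
The contrapositive of premise 3 (O(w ⊃ m)) is O(~m ⊃ ~w), and O(~m) is already established, so O(~w).
Premise 7 does not contribute to this derivation.
So O(~w) holds, i.e. F(w). The claim follows.

Yes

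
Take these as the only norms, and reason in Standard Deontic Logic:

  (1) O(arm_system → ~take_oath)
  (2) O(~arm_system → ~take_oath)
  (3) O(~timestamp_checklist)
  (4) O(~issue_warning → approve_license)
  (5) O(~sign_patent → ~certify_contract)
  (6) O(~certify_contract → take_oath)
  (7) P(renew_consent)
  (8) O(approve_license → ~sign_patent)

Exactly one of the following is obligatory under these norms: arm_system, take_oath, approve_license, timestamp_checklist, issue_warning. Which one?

By case analysis on arm_system: premise 1 gives O(arm_system → ~take_oath) and premise 2 gives O(~arm_system → ~take_oath), so O(~take_oath) either way.
Premise 6 is O(~certify_contract → take_oath); contrapositively O(~take_oath → certify_contract). Since O(~take_oath) holds, K gives O(certify_contract).
Premise 5 is O(~sign_patent → ~certify_contract); contrapositively O(certify_contract → sign_patent). Since O(certify_contract) holds, K gives O(sign_patent).
Premise 8, O(approve_license → ~sign_patent), contraposes to O(sign_patent → ~approve_license); with O(sign_patent) we get O(~approve_license).
Premise 4, O(~issue_warning → approve_license), contraposes to O(~approve_license → issue_warning); with O(~approve_license) we get O(issue_warning).
So O(issue_warning) holds — issue_warning is obligatory. None of the other listed options is made obligatory by any chain of premises.

issue_warning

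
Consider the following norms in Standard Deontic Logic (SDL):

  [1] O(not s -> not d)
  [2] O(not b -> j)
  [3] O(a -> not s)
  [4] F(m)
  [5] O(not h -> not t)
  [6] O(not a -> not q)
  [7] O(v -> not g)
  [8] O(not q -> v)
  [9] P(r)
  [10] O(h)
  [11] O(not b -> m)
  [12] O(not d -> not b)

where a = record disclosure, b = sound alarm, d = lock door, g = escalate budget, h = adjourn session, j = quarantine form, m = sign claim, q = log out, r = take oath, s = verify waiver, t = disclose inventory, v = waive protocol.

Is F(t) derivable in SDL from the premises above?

No

Premise 5 is O(not h -> not t), but O(not h) is not derivable from the premises, so it does not yield O(not t).
No other premise forces O(not t). An ideal world satisfying every premise can still have t true, so F(t) is not derivable.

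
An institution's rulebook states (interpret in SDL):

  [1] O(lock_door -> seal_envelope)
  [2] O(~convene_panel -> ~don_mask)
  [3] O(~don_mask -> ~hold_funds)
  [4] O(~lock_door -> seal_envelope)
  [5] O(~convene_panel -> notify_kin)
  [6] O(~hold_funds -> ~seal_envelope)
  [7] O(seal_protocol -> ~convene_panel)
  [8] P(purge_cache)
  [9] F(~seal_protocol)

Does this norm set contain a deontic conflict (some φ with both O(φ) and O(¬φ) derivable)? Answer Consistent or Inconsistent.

Inconsistent

By case analysis on ~lock_door: premise 4 gives O(~lock_door -> seal_envelope) and premise 1 gives O(lock_door -> seal_envelope), so O(seal_envelope) either way.
Premise 6 is O(~hold_funds -> ~seal_envelope); contrapositively O(seal_envelope -> hold_funds). Since O(seal_envelope) holds, K gives O(hold_funds).
Premise 3, O(~don_mask -> ~hold_funds), contraposes to O(hold_funds -> don_mask); with O(hold_funds) we get O(don_mask).
Premise 2, O(~convene_panel -> ~don_mask), contraposes to O(don_mask -> convene_panel); with O(don_mask) we get O(convene_panel).
Premise 7, O(seal_protocol -> ~convene_panel), contraposes to O(convene_panel -> ~seal_protocol); with O(convene_panel) we get O(~seal_protocol).
However, F(~seal_protocol) at premise 9 amounts to O(seal_protocol).
We now have both O(~seal_protocol) and O(seal_protocol) — seal_protocol is simultaneously obligatory and forbidden, violating the D-axiom.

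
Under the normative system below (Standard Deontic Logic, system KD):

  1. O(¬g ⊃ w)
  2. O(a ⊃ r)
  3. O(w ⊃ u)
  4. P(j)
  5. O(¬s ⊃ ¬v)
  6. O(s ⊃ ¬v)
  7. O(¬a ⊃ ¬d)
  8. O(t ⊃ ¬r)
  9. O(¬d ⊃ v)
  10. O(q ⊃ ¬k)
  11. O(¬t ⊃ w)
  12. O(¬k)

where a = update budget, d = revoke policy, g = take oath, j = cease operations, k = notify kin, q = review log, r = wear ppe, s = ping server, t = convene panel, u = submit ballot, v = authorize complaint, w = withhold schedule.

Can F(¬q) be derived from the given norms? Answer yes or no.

No

Premise 10 is O(q ⊃ ¬k); even if O(¬k) held, inferring O(q) would be affirming the consequent — invalid.
No other premise forces O(q). An ideal world satisfying every premise can still have ¬q true, so F(¬q) is not derivable.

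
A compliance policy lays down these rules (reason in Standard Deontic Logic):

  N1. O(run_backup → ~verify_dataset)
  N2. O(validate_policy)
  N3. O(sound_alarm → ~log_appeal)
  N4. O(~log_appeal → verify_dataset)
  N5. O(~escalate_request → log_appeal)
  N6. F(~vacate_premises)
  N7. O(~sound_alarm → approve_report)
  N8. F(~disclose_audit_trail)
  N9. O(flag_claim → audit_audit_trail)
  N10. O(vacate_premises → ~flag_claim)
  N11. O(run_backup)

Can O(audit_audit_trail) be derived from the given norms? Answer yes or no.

No

Premise 9 is O(flag_claim → audit_audit_trail), but O(flag_claim) is not derivable from the premises, so it does not yield O(audit_audit_trail).
No other premise forces O(audit_audit_trail). An ideal world satisfying every premise can still have audit_audit_trail false, so O(audit_audit_trail) is not derivable.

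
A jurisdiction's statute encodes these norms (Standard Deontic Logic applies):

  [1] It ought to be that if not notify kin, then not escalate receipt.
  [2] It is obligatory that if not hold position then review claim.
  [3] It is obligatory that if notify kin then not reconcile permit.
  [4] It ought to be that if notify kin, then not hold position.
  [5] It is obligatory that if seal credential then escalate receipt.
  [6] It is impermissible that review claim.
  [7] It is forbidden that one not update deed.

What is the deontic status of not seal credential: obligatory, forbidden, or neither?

F(review_claim) at premise 6 means O(¬review_claim).
Premise 2, O(¬hold_position → review_claim), contraposes to O(¬review_claim → hold_position); with O(¬review_claim) we get O(hold_position).
Premise 4, O(notify_kin → ¬hold_position), contraposes to O(hold_position → ¬notify_kin); with O(hold_position) we get O(¬notify_kin).
With premise 1, O(¬notify_kin → ¬escalate_receipt), the K-axiom yields O(¬escalate_receipt).
Premise 5 is O(seal_credential → escalate_receipt); contrapositively O(¬escalate_receipt → ¬seal_credential). Since O(¬escalate_receipt) holds, K gives O(¬seal_credential).
Premises 3, 7 do not contribute to this derivation.
Hence ¬seal_credential is obligatory.

Obligatory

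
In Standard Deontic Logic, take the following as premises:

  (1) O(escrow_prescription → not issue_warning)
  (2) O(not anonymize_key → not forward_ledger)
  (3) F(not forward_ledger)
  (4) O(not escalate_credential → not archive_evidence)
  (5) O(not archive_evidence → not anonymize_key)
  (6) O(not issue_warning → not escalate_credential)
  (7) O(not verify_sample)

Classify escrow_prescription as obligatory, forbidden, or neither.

Forbidden

Premise 3, F(not forward_ledger), is equivalent to O(forward_ledger).
Premise 2 is O(not anonymize_key → not forward_ledger); contrapositively O(forward_ledger → anonymize_key). Since O(forward_ledger) holds, K gives O(anonymize_key).
Premise 5 is O(not archive_evidence → not anonymize_key); contrapositively O(anonymize_key → archive_evidence). Since O(anonymize_key) holds, K gives O(archive_evidence).
Premise 4 is O(not escalate_credential → not archive_evidence); contrapositively O(archive_evidence → escalate_credential). Since O(archive_evidence) holds, K gives O(escalate_credential).
Premise 6 is O(not issue_warning → not escalate_credential); contrapositively O(escalate_credential → issue_warning). Since O(escalate_credential) holds, K gives O(issue_warning).
The contrapositive of premise 1 (O(escrow_prescription → not issue_warning)) is O(issue_warning → not escrow_prescription), and O(issue_warning) is already established, so O(not escrow_prescription).
Premise 7 does not contribute to this derivation.
Thus O(not escrow_prescription), which is F(escrow_prescription): escrow_prescription is forbidden.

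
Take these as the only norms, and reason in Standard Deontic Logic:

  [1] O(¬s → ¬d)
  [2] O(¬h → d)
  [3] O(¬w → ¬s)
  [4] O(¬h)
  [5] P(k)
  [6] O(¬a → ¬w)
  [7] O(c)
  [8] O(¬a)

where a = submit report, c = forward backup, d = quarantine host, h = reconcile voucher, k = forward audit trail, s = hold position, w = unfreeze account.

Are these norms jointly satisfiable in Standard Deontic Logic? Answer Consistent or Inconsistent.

From premise 4 we have O(¬h).
From O(¬h) and premise 2, O(¬h → d), we obtain O(d).
The contrapositive of premise 1 (O(¬s → ¬d)) is O(d → s), and O(d) is already established, so O(s).
Premise 3, O(¬w → ¬s), contraposes to O(s → w); with O(s) we get O(w).
The contrapositive of premise 6 (O(¬a → ¬w)) is O(w → a), and O(w) is already established, so O(a).
Yet premise 8 states O(¬a).
We now have both O(a) and O(¬a) — a is simultaneously obligatory and forbidden, violating the D-axiom.

Inconsistent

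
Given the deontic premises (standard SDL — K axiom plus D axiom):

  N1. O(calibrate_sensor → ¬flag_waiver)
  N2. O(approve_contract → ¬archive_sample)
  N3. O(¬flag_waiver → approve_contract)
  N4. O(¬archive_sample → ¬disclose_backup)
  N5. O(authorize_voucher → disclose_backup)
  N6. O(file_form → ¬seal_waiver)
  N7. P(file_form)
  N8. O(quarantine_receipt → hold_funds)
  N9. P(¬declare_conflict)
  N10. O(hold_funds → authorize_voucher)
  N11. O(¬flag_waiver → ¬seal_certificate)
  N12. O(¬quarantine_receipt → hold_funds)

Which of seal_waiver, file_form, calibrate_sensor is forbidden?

Premises 8 and 12 cover both cases: O(quarantine_receipt → hold_funds) and O(¬quarantine_receipt → hold_funds). Since quarantine_receipt ∨ ¬quarantine_receipt is a tautology, O(hold_funds) follows.
From O(hold_funds) and premise 10, O(hold_funds → authorize_voucher), we obtain O(authorize_voucher).
Applying K to premise 5 (O(authorize_voucher → disclose_backup)) and O(authorize_voucher) yields O(disclose_backup).
Premise 4 is O(¬archive_sample → ¬disclose_backup); contrapositively O(disclose_backup → archive_sample). Since O(disclose_backup) holds, K gives O(archive_sample).
Premise 2, O(approve_contract → ¬archive_sample), contraposes to O(archive_sample → ¬approve_contract); with O(archive_sample) we get O(¬approve_contract).
The contrapositive of premise 3 (O(¬flag_waiver → approve_contract)) is O(¬approve_contract → flag_waiver), and O(¬approve_contract) is already established, so O(flag_waiver).
Premise 1, O(calibrate_sensor → ¬flag_waiver), contraposes to O(flag_waiver → ¬calibrate_sensor); with O(flag_waiver) we get O(¬calibrate_sensor).
So O(¬calibrate_sensor) holds, i.e. calibrate_sensor is forbidden. None of the other listed options is forbidden under the premises.

calibrate_sensor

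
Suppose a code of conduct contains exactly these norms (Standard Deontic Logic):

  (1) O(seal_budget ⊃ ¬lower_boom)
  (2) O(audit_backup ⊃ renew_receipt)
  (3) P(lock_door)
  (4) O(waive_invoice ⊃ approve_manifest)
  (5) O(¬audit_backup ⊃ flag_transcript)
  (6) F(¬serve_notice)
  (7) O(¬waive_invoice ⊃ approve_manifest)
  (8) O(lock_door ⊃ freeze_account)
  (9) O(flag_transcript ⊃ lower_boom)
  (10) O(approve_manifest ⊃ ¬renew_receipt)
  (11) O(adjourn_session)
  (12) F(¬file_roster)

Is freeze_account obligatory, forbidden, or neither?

Premise 8 is O(lock_door ⊃ freeze_account), but O(lock_door) is not derivable from the premises (the permission P(lock_door) asserts only ¬O(¬lock_door), not O(lock_door)), so it does not yield O(freeze_account).
No premise or chain of K-axiom applications forces O(freeze_account), and none forces O(¬freeze_account). So freeze_account is neither obligatory nor forbidden under these norms.

Neither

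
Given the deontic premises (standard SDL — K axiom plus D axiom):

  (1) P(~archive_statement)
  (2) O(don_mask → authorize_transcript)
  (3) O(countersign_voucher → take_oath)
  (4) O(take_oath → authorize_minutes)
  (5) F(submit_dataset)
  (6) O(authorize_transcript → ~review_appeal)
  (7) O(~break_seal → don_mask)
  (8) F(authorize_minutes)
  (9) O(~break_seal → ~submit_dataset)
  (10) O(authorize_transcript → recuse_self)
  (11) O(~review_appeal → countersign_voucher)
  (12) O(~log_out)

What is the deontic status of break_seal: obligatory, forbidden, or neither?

Obligatory

Premise 8 is F(authorize_minutes), i.e. O(~authorize_minutes).
Premise 4, O(take_oath → authorize_minutes), contraposes to O(~authorize_minutes → ~take_oath); with O(~authorize_minutes) we get O(~take_oath).
Premise 3 is O(countersign_voucher → take_oath); contrapositively O(~take_oath → ~countersign_voucher). Since O(~take_oath) holds, K gives O(~countersign_voucher).
Premise 11 is O(~review_appeal → countersign_voucher); contrapositively O(~countersign_voucher → review_appeal). Since O(~countersign_voucher) holds, K gives O(review_appeal).
Premise 6 is O(authorize_transcript → ~review_appeal); contrapositively O(review_appeal → ~authorize_transcript). Since O(review_appeal) holds, K gives O(~authorize_transcript).
The contrapositive of premise 2 (O(don_mask → authorize_transcript)) is O(~authorize_transcript → ~don_mask), and O(~authorize_transcript) is already established, so O(~don_mask).
The contrapositive of premise 7 (O(~break_seal → don_mask)) is O(~don_mask → break_seal), and O(~don_mask) is already established, so O(break_seal).
Premises 1, 5, 9, 10, 12 do not contribute to this derivation.
Hence break_seal is obligatory.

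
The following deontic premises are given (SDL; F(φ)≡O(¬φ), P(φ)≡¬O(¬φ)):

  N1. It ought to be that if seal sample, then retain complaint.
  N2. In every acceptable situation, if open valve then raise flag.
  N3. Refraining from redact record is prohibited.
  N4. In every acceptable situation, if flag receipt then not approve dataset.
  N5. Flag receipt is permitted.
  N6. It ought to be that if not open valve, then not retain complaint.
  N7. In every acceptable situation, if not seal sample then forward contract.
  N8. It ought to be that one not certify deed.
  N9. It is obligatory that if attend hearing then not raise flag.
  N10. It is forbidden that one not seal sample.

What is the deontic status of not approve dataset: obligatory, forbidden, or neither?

Neither

Premise 4 is O(flag_receipt → ¬approve_dataset), but O(flag_receipt) is not derivable from the premises (the permission P(flag_receipt) asserts only ¬O(¬flag_receipt), not O(flag_receipt)), so it does not yield O(¬approve_dataset).
No premise or chain of K-axiom applications forces O(¬approve_dataset), and none forces O(approve_dataset). So ¬approve_dataset is neither obligatory nor forbidden under these norms.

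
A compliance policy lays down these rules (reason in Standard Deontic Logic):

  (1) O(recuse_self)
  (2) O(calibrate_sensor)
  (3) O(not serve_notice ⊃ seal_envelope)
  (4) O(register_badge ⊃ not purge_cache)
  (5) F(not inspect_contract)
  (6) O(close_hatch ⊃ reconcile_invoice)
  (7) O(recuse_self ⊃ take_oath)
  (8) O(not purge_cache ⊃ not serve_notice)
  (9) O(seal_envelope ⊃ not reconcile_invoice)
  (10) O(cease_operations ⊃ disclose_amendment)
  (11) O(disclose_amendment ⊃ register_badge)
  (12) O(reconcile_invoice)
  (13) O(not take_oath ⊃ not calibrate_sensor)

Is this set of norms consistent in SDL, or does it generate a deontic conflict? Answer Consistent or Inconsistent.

Consistent

Premise 13 is O(not take_oath ⊃ not calibrate_sensor), but O(not take_oath) is not derivable from the premises, so it does not yield O(not calibrate_sensor).
So O(not calibrate_sensor) is not derivable, and the apparent clash with O(calibrate_sensor) does not arise.
A world satisfying every obligation exists (e.g. calibrate_sensor=true, cease_operations=false, close_hatch=false, disclose_amendment=false, inspect_contract=true, purge_cache=true, reconcile_invoice=true, recuse_self=true, register_badge=false, seal_envelope=false, serve_notice=true, take_oath=true); no atom is both obligatory and forbidden, so the set is consistent.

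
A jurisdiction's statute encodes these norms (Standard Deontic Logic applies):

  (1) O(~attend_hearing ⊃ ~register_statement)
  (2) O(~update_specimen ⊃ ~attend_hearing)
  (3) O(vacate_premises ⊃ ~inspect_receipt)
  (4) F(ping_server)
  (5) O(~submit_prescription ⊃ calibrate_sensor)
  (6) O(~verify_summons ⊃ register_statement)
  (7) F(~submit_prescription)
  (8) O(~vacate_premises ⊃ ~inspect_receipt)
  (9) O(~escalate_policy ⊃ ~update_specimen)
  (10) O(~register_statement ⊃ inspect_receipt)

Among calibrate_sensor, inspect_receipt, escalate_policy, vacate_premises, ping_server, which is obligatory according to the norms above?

escalate_policy

By case analysis on ~vacate_premises: premise 8 gives O(~vacate_premises ⊃ ~inspect_receipt) and premise 3 gives O(vacate_premises ⊃ ~inspect_receipt), so O(~inspect_receipt) either way.
Premise 10, O(~register_statement ⊃ inspect_receipt), contraposes to O(~inspect_receipt ⊃ register_statement); with O(~inspect_receipt) we get O(register_statement).
Premise 1 is O(~attend_hearing ⊃ ~register_statement); contrapositively O(register_statement ⊃ attend_hearing). Since O(register_statement) holds, K gives O(attend_hearing).
Premise 2, O(~update_specimen ⊃ ~attend_hearing), contraposes to O(attend_hearing ⊃ update_specimen); with O(attend_hearing) we get O(update_specimen).
Premise 9, O(~escalate_policy ⊃ ~update_specimen), contraposes to O(update_specimen ⊃ escalate_policy); with O(update_specimen) we get O(escalate_policy).
So O(escalate_policy) holds — escalate_policy is obligatory. None of the other listed options is made obligatory by any chain of premises.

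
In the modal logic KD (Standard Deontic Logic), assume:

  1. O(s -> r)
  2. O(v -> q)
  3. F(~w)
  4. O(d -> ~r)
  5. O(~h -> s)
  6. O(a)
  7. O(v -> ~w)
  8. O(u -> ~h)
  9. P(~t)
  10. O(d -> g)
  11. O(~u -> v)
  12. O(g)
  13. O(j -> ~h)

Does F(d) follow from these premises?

Premise 3 is F(~w), i.e. O(w).
The contrapositive of premise 7 (O(v -> ~w)) is O(w -> ~v), and O(w) is already established, so O(~v).
Premise 11 is O(~u -> v); contrapositively O(~v -> u). Since O(~v) holds, K gives O(u).
From O(u) and premise 8, O(u -> ~h), we obtain O(~h).
With premise 5, O(~h -> s), the K-axiom yields O(s).
From O(s) and premise 1, O(s -> r), we obtain O(r).
Premise 4 is O(d -> ~r); contrapositively O(r -> ~d). Since O(r) holds, K gives O(~d).
Premises 2, 6, 9, 10, 12, 13 do not contribute to this derivation.
So O(~d) holds, i.e. F(d). The claim follows.

Yes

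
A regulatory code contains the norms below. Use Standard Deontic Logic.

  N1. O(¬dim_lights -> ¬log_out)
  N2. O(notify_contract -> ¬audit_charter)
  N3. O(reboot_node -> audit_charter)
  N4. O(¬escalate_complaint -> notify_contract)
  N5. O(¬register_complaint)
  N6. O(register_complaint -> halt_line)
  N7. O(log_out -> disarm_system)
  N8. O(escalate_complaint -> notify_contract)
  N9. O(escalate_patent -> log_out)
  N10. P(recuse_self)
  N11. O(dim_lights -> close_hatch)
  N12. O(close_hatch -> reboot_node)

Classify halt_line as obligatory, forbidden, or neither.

Premise 6 is O(register_complaint -> halt_line), but O(register_complaint) is not derivable from the premises, so it does not yield O(halt_line).
No premise or chain of K-axiom applications forces O(halt_line), and none forces O(¬halt_line). So halt_line is neither obligatory nor forbidden under these norms.

Neither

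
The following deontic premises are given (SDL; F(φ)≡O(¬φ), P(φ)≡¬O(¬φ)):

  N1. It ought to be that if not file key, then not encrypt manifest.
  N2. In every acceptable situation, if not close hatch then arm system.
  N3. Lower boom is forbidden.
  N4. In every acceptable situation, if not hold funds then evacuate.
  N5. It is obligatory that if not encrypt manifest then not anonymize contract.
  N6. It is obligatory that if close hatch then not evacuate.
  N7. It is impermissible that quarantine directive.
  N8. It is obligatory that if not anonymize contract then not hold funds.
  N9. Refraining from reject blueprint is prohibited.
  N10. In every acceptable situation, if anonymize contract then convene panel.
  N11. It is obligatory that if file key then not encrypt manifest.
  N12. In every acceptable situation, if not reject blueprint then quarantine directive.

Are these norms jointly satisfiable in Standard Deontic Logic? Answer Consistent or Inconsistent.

Premise 12 is O(¬reject_blueprint → quarantine_directive), but O(¬reject_blueprint) is not derivable from the premises, so it does not yield O(quarantine_directive).
So O(quarantine_directive) is not derivable, and the apparent clash with O(¬quarantine_directive) does not arise.
A world satisfying every obligation exists (e.g. anonymize_contract=false, arm_system=true, close_hatch=false, convene_panel=false, encrypt_manifest=false, evacuate=true, file_key=false, hold_funds=false, lower_boom=false, quarantine_directive=false, reject_blueprint=true); no atom is both obligatory and forbidden, so the set is consistent.

Consistent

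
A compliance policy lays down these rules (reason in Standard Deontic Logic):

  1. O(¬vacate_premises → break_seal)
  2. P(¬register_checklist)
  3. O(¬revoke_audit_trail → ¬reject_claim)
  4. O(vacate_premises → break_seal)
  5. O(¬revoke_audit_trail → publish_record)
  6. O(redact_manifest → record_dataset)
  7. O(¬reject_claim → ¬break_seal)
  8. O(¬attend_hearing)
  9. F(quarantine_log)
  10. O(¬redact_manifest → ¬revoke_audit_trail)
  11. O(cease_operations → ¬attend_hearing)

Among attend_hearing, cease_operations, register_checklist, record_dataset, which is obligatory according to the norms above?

record_dataset

Premises 4 and 1 cover both cases: O(vacate_premises → break_seal) and O(¬vacate_premises → break_seal). Since vacate_premises ∨ ¬vacate_premises is a tautology, O(break_seal) follows.
Premise 7 is O(¬reject_claim → ¬break_seal); contrapositively O(break_seal → reject_claim). Since O(break_seal) holds, K gives O(reject_claim).
Premise 3, O(¬revoke_audit_trail → ¬reject_claim), contraposes to O(reject_claim → revoke_audit_trail); with O(reject_claim) we get O(revoke_audit_trail).
Premise 10 is O(¬redact_manifest → ¬revoke_audit_trail); contrapositively O(revoke_audit_trail → redact_manifest). Since O(revoke_audit_trail) holds, K gives O(redact_manifest).
With premise 6, O(redact_manifest → record_dataset), the K-axiom yields O(record_dataset).
So O(record_dataset) holds — record_dataset is obligatory. None of the other listed options is made obligatory by any chain of premises.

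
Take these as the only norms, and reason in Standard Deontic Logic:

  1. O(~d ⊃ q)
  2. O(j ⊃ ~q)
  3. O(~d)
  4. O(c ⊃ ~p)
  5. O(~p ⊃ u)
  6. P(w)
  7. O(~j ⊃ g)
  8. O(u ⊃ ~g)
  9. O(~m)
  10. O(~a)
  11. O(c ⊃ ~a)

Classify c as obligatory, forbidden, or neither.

Forbidden

Premise 3 states O(~d) outright.
Applying K to premise 1 (O(~d ⊃ q)) and O(~d) yields O(q).
Premise 2 is O(j ⊃ ~q); contrapositively O(q ⊃ ~j). Since O(q) holds, K gives O(~j).
Applying K to premise 7 (O(~j ⊃ g)) and O(~j) yields O(g).
Premise 8 is O(u ⊃ ~g); contrapositively O(g ⊃ ~u). Since O(g) holds, K gives O(~u).
Premise 5 is O(~p ⊃ u); contrapositively O(~u ⊃ p). Since O(~u) holds, K gives O(p).
Premise 4 is O(c ⊃ ~p); contrapositively O(p ⊃ ~c). Since O(p) holds, K gives O(~c).
Premises 6, 9, 10, 11 do not contribute to this derivation.
Thus O(~c), which is F(c): c is forbidden.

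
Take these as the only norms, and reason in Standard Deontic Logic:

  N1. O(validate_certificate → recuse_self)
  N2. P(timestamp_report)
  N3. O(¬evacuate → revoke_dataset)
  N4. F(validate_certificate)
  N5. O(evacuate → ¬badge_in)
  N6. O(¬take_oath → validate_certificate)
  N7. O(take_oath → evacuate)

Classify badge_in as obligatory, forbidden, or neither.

F(validate_certificate) at premise 4 means O(¬validate_certificate).
Premise 6 is O(¬take_oath → validate_certificate); contrapositively O(¬validate_certificate → take_oath). Since O(¬validate_certificate) holds, K gives O(take_oath).
From O(take_oath) and premise 7, O(take_oath → evacuate), we obtain O(evacuate).
Applying K to premise 5 (O(evacuate → ¬badge_in)) and O(evacuate) yields O(¬badge_in).
Premises 1, 2, 3 do not contribute to this derivation.
Thus O(¬badge_in), which is F(badge_in): badge_in is forbidden.

Forbidden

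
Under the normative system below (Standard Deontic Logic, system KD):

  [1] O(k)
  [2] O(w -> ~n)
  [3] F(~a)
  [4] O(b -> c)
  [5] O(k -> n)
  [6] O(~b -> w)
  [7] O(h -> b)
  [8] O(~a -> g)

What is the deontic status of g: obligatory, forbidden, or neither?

Premise 8 is O(~a -> g), but O(~a) is not derivable from the premises, so it does not yield O(g).
No premise or chain of K-axiom applications forces O(g), and none forces O(~g). So g is neither obligatory nor forbidden under these norms.

Neither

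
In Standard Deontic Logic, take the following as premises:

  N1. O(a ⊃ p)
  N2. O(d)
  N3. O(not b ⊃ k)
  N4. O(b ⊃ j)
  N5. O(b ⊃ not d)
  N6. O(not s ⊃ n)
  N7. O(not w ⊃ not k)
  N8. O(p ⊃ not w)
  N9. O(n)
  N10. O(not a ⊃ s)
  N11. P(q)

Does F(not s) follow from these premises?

From premise 2 we have O(d).
Premise 5 is O(b ⊃ not d); contrapositively O(d ⊃ not b). Since O(d) holds, K gives O(not b).
Premise 3 is O(not b ⊃ k); since O(not b), deontic closure gives O(k).
The contrapositive of premise 7 (O(not w ⊃ not k)) is O(k ⊃ w), and O(k) is already established, so O(w).
The contrapositive of premise 8 (O(p ⊃ not w)) is O(w ⊃ not p), and O(w) is already established, so O(not p).
Premise 1 is O(a ⊃ p); contrapositively O(not p ⊃ not a). Since O(not p) holds, K gives O(not a).
With premise 10, O(not a ⊃ s), the K-axiom yields O(s).
Premises 4, 6, 9, 11 do not contribute to this derivation.
So O(s) holds, i.e. F(not s). The claim follows.

Yes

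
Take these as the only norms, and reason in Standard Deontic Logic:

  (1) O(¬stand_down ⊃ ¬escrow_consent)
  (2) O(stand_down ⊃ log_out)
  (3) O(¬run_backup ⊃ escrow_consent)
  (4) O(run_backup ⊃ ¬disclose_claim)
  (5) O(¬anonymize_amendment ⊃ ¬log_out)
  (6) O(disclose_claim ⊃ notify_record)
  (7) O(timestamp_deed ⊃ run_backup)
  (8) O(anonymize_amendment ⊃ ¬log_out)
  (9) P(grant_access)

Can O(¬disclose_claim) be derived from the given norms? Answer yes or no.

Premises 5 and 8 cover both cases: O(¬anonymize_amendment ⊃ ¬log_out) and O(anonymize_amendment ⊃ ¬log_out). Since ¬anonymize_amendment ∨ anonymize_amendment is a tautology, O(¬log_out) follows.
Premise 2, O(stand_down ⊃ log_out), contraposes to O(¬log_out ⊃ ¬stand_down); with O(¬log_out) we get O(¬stand_down).
With premise 1, O(¬stand_down ⊃ ¬escrow_consent), the K-axiom yields O(¬escrow_consent).
The contrapositive of premise 3 (O(¬run_backup ⊃ escrow_consent)) is O(¬escrow_consent ⊃ run_backup), and O(¬escrow_consent) is already established, so O(run_backup).
Applying K to premise 4 (O(run_backup ⊃ ¬disclose_claim)) and O(run_backup) yields O(¬disclose_claim).
Premises 6, 7, 9 do not contribute to this derivation.
So O(¬disclose_claim) follows.

Yes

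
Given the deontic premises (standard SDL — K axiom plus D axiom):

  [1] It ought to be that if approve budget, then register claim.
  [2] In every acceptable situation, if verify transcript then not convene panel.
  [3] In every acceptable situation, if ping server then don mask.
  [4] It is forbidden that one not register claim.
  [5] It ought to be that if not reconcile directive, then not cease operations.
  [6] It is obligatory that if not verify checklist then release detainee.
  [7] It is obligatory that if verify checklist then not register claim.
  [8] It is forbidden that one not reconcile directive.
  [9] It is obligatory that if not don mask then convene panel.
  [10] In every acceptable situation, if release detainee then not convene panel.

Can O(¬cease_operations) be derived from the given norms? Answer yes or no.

No

Premise 5 is O(¬reconcile_directive → ¬cease_operations), but O(¬reconcile_directive) is not derivable from the premises, so it does not yield O(¬cease_operations).
No other premise forces O(¬cease_operations). An ideal world satisfying every premise can still have ¬cease_operations false, so O(¬cease_operations) is not derivable.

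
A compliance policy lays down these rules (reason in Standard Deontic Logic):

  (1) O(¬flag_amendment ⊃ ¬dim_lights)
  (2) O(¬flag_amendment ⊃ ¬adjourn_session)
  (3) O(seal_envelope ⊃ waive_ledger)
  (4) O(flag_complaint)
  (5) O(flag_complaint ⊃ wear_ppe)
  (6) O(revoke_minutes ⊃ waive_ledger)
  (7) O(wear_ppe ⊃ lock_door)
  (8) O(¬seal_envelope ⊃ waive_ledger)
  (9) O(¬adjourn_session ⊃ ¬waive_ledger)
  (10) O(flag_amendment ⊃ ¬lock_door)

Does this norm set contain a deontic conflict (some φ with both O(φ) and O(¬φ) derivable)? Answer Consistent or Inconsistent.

By case analysis on ¬seal_envelope: premise 8 gives O(¬seal_envelope ⊃ waive_ledger) and premise 3 gives O(seal_envelope ⊃ waive_ledger), so O(waive_ledger) either way.
Premise 9, O(¬adjourn_session ⊃ ¬waive_ledger), contraposes to O(waive_ledger ⊃ adjourn_session); with O(waive_ledger) we get O(adjourn_session).
Premise 2, O(¬flag_amendment ⊃ ¬adjourn_session), contraposes to O(adjourn_session ⊃ flag_amendment); with O(adjourn_session) we get O(flag_amendment).
Applying K to premise 10 (O(flag_amendment ⊃ ¬lock_door)) and O(flag_amendment) yields O(¬lock_door).
Premise 7, O(wear_ppe ⊃ lock_door), contraposes to O(¬lock_door ⊃ ¬wear_ppe); with O(¬lock_door) we get O(¬wear_ppe).
Premise 5, O(flag_complaint ⊃ wear_ppe), contraposes to O(¬wear_ppe ⊃ ¬flag_complaint); with O(¬wear_ppe) we get O(¬flag_complaint).
However, premise 4 gives O(flag_complaint).
We now have both O(¬flag_complaint) and O(flag_complaint) — flag_complaint is simultaneously obligatory and forbidden, violating the D-axiom.

Inconsistent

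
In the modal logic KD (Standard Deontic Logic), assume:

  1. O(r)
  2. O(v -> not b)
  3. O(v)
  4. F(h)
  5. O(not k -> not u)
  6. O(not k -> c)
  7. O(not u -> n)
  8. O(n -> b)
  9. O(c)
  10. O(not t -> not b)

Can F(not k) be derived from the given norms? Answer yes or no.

Yes

Premise 3 states O(v) outright.
Premise 2 is O(v -> not b); since O(v), deontic closure gives O(not b).
Premise 8 is O(n -> b); contrapositively O(not b -> not n). Since O(not b) holds, K gives O(not n).
Premise 7 is O(not u -> n); contrapositively O(not n -> u). Since O(not n) holds, K gives O(u).
Premise 5 is O(not k -> not u); contrapositively O(u -> k). Since O(u) holds, K gives O(k).
Premises 1, 4, 6, 9, 10 do not contribute to this derivation.
So O(k) holds, i.e. F(not k). The claim follows.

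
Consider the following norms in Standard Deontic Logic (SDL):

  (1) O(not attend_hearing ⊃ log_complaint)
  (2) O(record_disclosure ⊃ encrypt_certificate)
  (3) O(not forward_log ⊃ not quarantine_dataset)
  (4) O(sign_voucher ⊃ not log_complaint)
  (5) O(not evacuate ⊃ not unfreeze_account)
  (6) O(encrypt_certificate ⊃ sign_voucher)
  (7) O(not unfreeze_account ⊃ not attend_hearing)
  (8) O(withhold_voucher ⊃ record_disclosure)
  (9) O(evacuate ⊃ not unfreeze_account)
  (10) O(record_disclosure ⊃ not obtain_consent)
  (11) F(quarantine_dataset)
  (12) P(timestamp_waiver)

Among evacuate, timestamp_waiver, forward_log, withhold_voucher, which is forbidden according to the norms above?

withhold_voucher

Premises 5 and 9 cover both cases: O(not evacuate ⊃ not unfreeze_account) and O(evacuate ⊃ not unfreeze_account). Since not evacuate ∨ evacuate is a tautology, O(not unfreeze_account) follows.
From O(not unfreeze_account) and premise 7, O(not unfreeze_account ⊃ not attend_hearing), we obtain O(not attend_hearing).
Premise 1 is O(not attend_hearing ⊃ log_complaint); since O(not attend_hearing), deontic closure gives O(log_complaint).
Premise 4, O(sign_voucher ⊃ not log_complaint), contraposes to O(log_complaint ⊃ not sign_voucher); with O(log_complaint) we get O(not sign_voucher).
Premise 6 is O(encrypt_certificate ⊃ sign_voucher); contrapositively O(not sign_voucher ⊃ not encrypt_certificate). Since O(not sign_voucher) holds, K gives O(not encrypt_certificate).
Premise 2 is O(record_disclosure ⊃ encrypt_certificate); contrapositively O(not encrypt_certificate ⊃ not record_disclosure). Since O(not encrypt_certificate) holds, K gives O(not record_disclosure).
Premise 8 is O(withhold_voucher ⊃ record_disclosure); contrapositively O(not record_disclosure ⊃ not withhold_voucher). Since O(not record_disclosure) holds, K gives O(not withhold_voucher).
So O(not withhold_voucher) holds, i.e. withhold_voucher is forbidden. None of the other listed options is forbidden under the premises.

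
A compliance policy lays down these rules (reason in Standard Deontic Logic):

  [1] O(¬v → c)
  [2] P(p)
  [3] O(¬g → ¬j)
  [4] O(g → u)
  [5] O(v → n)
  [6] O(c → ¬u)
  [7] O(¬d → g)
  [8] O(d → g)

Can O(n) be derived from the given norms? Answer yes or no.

Premises 8 and 7 are O(d → g) and O(¬d → g); every ideal world satisfies d or ¬d, so in either case g holds — hence O(g).
Applying K to premise 4 (O(g → u)) and O(g) yields O(u).
Premise 6 is O(c → ¬u); contrapositively O(u → ¬c). Since O(u) holds, K gives O(¬c).
Premise 1, O(¬v → c), contraposes to O(¬c → v); with O(¬c) we get O(v).
With premise 5, O(v → n), the K-axiom yields O(n).
Premises 2, 3 do not contribute to this derivation.
So O(n) follows.

Yes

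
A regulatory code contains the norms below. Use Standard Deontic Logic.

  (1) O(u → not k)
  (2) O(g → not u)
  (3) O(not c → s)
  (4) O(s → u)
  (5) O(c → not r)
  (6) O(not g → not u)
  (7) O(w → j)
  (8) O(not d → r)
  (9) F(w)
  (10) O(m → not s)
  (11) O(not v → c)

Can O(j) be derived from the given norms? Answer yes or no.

Premise 7 is O(w → j), but O(w) is not derivable from the premises, so it does not yield O(j).
No other premise forces O(j). An ideal world satisfying every premise can still have j false, so O(j) is not derivable.

No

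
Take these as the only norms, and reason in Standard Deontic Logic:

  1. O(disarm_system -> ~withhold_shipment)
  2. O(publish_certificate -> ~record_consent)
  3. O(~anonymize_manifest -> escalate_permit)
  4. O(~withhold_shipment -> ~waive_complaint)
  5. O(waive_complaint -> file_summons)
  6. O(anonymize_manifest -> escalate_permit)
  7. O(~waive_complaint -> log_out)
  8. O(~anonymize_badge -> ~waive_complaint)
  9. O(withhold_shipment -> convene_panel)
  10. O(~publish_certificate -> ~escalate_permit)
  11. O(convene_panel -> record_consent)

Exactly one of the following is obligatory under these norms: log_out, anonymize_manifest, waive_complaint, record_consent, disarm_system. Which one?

By case analysis on anonymize_manifest: premise 6 gives O(anonymize_manifest -> escalate_permit) and premise 3 gives O(~anonymize_manifest -> escalate_permit), so O(escalate_permit) either way.
The contrapositive of premise 10 (O(~publish_certificate -> ~escalate_permit)) is O(escalate_permit -> publish_certificate), and O(escalate_permit) is already established, so O(publish_certificate).
Premise 2 is O(publish_certificate -> ~record_consent); since O(publish_certificate), deontic closure gives O(~record_consent).
Premise 11, O(convene_panel -> record_consent), contraposes to O(~record_consent -> ~convene_panel); with O(~record_consent) we get O(~convene_panel).
The contrapositive of premise 9 (O(withhold_shipment -> convene_panel)) is O(~convene_panel -> ~withhold_shipment), and O(~convene_panel) is already established, so O(~withhold_shipment).
Applying K to premise 4 (O(~withhold_shipment -> ~waive_complaint)) and O(~withhold_shipment) yields O(~waive_complaint).
With premise 7, O(~waive_complaint -> log_out), the K-axiom yields O(log_out).
So O(log_out) holds — log_out is obligatory. None of the other listed options is made obligatory by any chain of premises.

log_out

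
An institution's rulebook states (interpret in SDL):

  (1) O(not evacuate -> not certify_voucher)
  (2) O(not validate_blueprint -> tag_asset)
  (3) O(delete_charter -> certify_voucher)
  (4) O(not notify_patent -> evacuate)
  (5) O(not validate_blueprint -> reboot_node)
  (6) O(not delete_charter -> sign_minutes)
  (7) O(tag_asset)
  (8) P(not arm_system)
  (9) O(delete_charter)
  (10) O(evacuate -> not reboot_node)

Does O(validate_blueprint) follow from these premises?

From premise 9 we have O(delete_charter).
Applying K to premise 3 (O(delete_charter -> certify_voucher)) and O(delete_charter) yields O(certify_voucher).
The contrapositive of premise 1 (O(not evacuate -> not certify_voucher)) is O(certify_voucher -> evacuate), and O(certify_voucher) is already established, so O(evacuate).
Premise 10 is O(evacuate -> not reboot_node); since O(evacuate), deontic closure gives O(not reboot_node).
Premise 5 is O(not validate_blueprint -> reboot_node); contrapositively O(not reboot_node -> validate_blueprint). Since O(not reboot_node) holds, K gives O(validate_blueprint).
Premises 2, 4, 6, 7, 8 do not contribute to this derivation.
So O(validate_blueprint) follows.

Yes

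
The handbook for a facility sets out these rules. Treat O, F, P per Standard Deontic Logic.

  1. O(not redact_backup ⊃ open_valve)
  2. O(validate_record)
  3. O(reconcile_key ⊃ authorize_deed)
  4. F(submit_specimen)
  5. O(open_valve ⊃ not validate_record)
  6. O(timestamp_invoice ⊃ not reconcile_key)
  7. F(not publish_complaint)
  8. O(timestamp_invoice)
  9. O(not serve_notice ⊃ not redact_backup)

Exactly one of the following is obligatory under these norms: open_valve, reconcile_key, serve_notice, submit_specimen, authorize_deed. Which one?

serve_notice

Premise 2 gives O(validate_record).
Premise 5, O(open_valve ⊃ not validate_record), contraposes to O(validate_record ⊃ not open_valve); with O(validate_record) we get O(not open_valve).
The contrapositive of premise 1 (O(not redact_backup ⊃ open_valve)) is O(not open_valve ⊃ redact_backup), and O(not open_valve) is already established, so O(redact_backup).
Premise 9, O(not serve_notice ⊃ not redact_backup), contraposes to O(redact_backup ⊃ serve_notice); with O(redact_backup) we get O(serve_notice).
So O(serve_notice) holds — serve_notice is obligatory. None of the other listed options is made obligatory by any chain of premises.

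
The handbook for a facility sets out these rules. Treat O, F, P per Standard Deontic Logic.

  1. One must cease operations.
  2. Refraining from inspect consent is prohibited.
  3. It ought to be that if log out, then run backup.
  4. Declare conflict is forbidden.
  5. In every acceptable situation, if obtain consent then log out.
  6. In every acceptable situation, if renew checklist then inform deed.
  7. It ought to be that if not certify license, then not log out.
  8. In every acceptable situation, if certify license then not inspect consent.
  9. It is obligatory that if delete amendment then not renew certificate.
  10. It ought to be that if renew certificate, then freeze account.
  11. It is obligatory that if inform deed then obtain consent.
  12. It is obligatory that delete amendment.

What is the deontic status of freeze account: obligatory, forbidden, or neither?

Premise 10 is O(renew_certificate → freeze_account), but O(renew_certificate) is not derivable from the premises, so it does not yield O(freeze_account).
No premise or chain of K-axiom applications forces O(freeze_account), and none forces O(¬freeze_account). So freeze_account is neither obligatory nor forbidden under these norms.

Neither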